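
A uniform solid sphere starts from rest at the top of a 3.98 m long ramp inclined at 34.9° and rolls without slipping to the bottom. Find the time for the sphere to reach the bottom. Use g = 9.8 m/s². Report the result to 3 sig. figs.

For this body I = (2/5)MR², i.e. k = I/(MR²) = 0.4.
Along the incline Mg sinθ − f = Ma, and torque about the center fR = Iα = kMR²(a/R) gives f = kMa.
Hence a = g sinθ/(1+k) = 9.8×sin34.9°/1.4 = 4.005 m/s².
With constant a from rest, t = √(2L/a) = √(2·3.98/4.005) ≈ 1.41 s.

t ≈ 1.41 s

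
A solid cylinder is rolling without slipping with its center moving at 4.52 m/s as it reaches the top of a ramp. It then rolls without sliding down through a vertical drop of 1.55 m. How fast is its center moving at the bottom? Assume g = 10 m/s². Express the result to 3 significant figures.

Here I = (1/2)MR², so the shape factor k = I/(MR²) = 0.5.
The rolling condition ω = v/R makes the rotational term ½I(v/R)² = ½kMv², so KE_total = ½(1+k)Mv² = (3/4)Mv².
Conserving energy between top and bottom: (3/4)Mv² = (3/4)Mv₀² + Mgh, hence v² = v₀² + 2gh/(1+k).
v = √(4.52² + 2×10×1.55/1.5) = √41.1 ≈ 6.41 m/s.

v ≈ 6.41 m/s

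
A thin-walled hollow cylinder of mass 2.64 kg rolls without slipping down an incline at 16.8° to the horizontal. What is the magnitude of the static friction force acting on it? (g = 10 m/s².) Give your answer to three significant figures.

With I = MR², the ratio k = I/(MR²) is 1.
Along the incline Mg sinθ − f = Ma, and torque about the center fR = Iα = kMR²(a/R) gives f = kMa.
Combining, a = g sinθ/(1+k) and f = kMa = kMg sinθ/(1+k).
f = 1 × 2.64 × 10 × sin16.8° / 2 ≈ 3.82 N.

f ≈ 3.82 N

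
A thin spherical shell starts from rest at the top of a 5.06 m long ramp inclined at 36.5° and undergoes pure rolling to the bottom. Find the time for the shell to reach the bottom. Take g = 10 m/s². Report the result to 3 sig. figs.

Here I = (2/3)MR², so the shape factor k = I/(MR²) = 2/3.
Along the incline Mg sinθ − f = Ma, and torque about the center fR = Iα = kMR²(a/R) gives f = kMa.
Hence a = g sinθ/(1+k) = 10×sin36.5°/1.667 = 3.569 m/s².
With constant a from rest, t = √(2L/a) = √(2·5.06/3.569) ≈ 1.68 s.

t ≈ 1.68 s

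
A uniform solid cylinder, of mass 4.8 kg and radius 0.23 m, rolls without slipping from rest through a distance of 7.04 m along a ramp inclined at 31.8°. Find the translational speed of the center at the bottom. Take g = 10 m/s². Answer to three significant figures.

With I = (1/2)MR², the ratio k = I/(MR²) is 0.5.
Rolling without slipping gives ω = v/R, so the total kinetic energy is ½Mv² + ½Iω² = ½(1+k)Mv² = (3/4)Mv².
The vertical drop is h = L sinθ = 7.04 × sin31.8° = 3.71 m.
Energy conservation: Mgh = (3/4)Mv², so v = √(2gh/(1+k)) = √(2 × 10 × 3.71 / 1.5) ≈ 7.03 m/s.

v ≈ 7.03 m/s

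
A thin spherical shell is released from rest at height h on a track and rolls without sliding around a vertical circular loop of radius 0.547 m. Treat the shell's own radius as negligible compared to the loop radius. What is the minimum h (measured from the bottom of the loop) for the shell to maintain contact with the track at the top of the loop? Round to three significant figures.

The moment of inertia is (2/3)MR², giving k ≡ I/(MR²) = 2/3.
At the top of the loop, the minimum-contact condition is Mg = Mv_top²/r, so v_top² = gr.
With ω = v/R, the kinetic energy at speed v is ½(1+k)Mv² = (5/6)Mv².
Energy conservation from release (height h) to the top (height 2r): Mgh = Mg(2r) + (5/6)M·gr.
Thus h_min = 2r + (1+k)r/2 = r(2 + 1.667/2) = 0.547 × 2.833 ≈ 1.55 m.

h_min ≈ 1.55 m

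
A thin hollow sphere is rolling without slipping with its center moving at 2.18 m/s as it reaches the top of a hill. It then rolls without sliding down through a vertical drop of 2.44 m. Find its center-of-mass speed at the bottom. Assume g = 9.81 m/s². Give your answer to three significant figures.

With I = (2/3)MR², the ratio k = I/(MR²) is 2/3.
Since it rolls without slipping, ω = v/R and KE = ½Mv² + ½Iω² = ½(1+k)Mv² = (5/6)Mv².
Energy conservation: (5/6)Mv₀² + Mgh = (5/6)Mv², so v² = v₀² + 2gh/(1+k).
v = √(2.18² + 2×9.81×2.44/1.667) = √33.48 ≈ 5.79 m/s.

v ≈ 5.79 m/s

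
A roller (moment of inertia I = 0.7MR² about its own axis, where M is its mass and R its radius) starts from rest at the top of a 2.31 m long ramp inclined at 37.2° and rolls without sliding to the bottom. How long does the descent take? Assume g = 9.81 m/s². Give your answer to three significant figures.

t ≈ 1.15 s

The moment of inertia is 0.7MR², giving k ≡ I/(MR²) = 0.7.
Along the incline Mg sinθ − f = Ma, and torque about the center fR = Iα = kMR²(a/R) gives f = kMa.
Hence a = g sinθ/(1+k) = 9.81×sin37.2°/1.7 = 3.489 m/s².
With constant a from rest, t = √(2L/a) = √(2·2.31/3.489) ≈ 1.15 s.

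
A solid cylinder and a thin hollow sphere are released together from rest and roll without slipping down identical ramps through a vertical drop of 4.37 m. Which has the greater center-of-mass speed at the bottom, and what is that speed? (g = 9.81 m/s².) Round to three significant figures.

the solid cylinder, at v ≈ 7.56 m/s

For rolling without slipping, Mgh = ½(1+k)Mv² where k = I/(MR²), so v = √(2gh/(1+k)).
Solid cylinder: k = 0.5, giving v = √(2×9.81×4.37/1.5) = 7.56 m/s.
Thin hollow sphere: k = 2/3, giving v = √(2×9.81×4.37/1.667) = 7.172 m/s.
The smaller k wins: the solid cylinder, at ≈ 7.56 m/s.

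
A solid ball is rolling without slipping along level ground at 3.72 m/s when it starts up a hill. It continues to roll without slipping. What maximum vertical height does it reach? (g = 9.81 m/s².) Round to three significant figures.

The moment of inertia is (2/5)MR², giving k ≡ I/(MR²) = 0.4.
Pure rolling means v = ωR; then KE = ½Mv² + ½I(v/R)² = ½(1+k)Mv² = (7/10)Mv².
At the top the kinetic energy is zero, so (7/10)Mv₀² = Mgh.
Thus h = (1+k)v₀²/(2g) = 1.4 × 3.72² / (2 × 9.81) ≈ 0.987 m.

h ≈ 0.987 m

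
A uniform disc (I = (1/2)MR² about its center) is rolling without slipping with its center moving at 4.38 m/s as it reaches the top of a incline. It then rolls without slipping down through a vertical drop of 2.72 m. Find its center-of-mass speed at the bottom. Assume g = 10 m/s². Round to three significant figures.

The moment of inertia is (1/2)MR², giving k ≡ I/(MR²) = 0.5.
The rolling condition ω = v/R makes the rotational term ½I(v/R)² = ½kMv², so KE_total = ½(1+k)Mv² = (3/4)Mv².
Conserving energy between top and bottom: (3/4)Mv² = (3/4)Mv₀² + Mgh, hence v² = v₀² + 2gh/(1+k).
v = √(4.38² + 2×10×2.72/1.5) = √55.45 ≈ 7.45 m/s.

v ≈ 7.45 m/s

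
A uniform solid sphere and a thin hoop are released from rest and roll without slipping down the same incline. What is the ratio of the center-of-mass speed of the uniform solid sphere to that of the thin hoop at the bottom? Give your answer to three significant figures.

Each satisfies Mgh = ½(1+k)Mv² with k = I/(MR²), so v ∝ 1/√(1+k).
For the uniform solid sphere k = 0.4; for the thin hoop k = 1.
v₁/v₂ = √((1+k₂)/(1+k₁)) = √(2/1.4) ≈ 1.20.

v_ratio ≈ 1.20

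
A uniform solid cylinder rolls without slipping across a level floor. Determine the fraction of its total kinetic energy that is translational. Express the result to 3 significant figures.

Here I = (1/2)MR², so the shape factor k = I/(MR²) = 0.5.
Since ω = v/R, the translational part is ½Mv² and the rotational part is ½I(v/R)² = ½kMv²; the total is ½(1+k)Mv².
The translational fraction is therefore 1/(1+k) = 1/1.5 ≈ 0.667.

fraction ≈ 0.667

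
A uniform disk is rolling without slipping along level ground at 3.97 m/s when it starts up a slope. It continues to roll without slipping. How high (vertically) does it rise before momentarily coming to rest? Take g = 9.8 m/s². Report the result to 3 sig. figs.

h ≈ 1.21 m

The moment of inertia is (1/2)MR², giving k ≡ I/(MR²) = 0.5.
Rolling without slipping gives ω = v/R, so the total kinetic energy is ½Mv² + ½Iω² = ½(1+k)Mv² = (3/4)Mv².
At the top the kinetic energy is zero, so (3/4)Mv₀² = Mgh.
Thus h = (1+k)v₀²/(2g) = 1.5 × 3.97² / (2 × 9.8) ≈ 1.21 m.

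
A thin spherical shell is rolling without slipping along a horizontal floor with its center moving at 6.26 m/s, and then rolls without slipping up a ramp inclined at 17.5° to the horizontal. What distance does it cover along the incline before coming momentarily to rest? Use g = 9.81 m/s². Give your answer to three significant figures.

d ≈ 11.1 m

Here I = (2/3)MR², so the shape factor k = I/(MR²) = 2/3.
Rolling without slipping gives ω = v/R, so the total kinetic energy is ½Mv² + ½Iω² = ½(1+k)Mv² = (5/6)Mv².
Setting this equal to Mgh gives the vertical rise h = (1+k)v₀²/(2g) = 1.667×6.26²/(2×9.81) = 3.329 m.
Along the incline, d = h/sinθ = 3.329/sin17.5° ≈ 11.1 m.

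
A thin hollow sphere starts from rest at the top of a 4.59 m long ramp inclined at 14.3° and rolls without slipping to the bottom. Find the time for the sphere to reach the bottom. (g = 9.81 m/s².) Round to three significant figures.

t ≈ 2.51 s

With I = (2/3)MR², the ratio k = I/(MR²) is 2/3.
Along the incline Mg sinθ − f = Ma, and torque about the center fR = Iα = kMR²(a/R) gives f = kMa.
Hence a = g sinθ/(1+k) = 9.81×sin14.3°/1.667 = 1.454 m/s².
Starting from rest, L = ½at², so t = √(2L/a) = √(2×4.59/1.454) ≈ 2.51 s.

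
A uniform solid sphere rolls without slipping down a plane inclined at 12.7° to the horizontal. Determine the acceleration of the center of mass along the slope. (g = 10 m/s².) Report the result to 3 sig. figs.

a ≈ 1.57 m/s²

The moment of inertia is (2/5)MR², giving k ≡ I/(MR²) = 0.4.
Translational: Mg sinθ − f = Ma. Rotational about the CM: fR = Iα = kMRa, so f = kMa.
Eliminating f: Mg sinθ = (1+k)Ma, so a = g sinθ/(1+k) = 10 × sin12.7° / 1.4 ≈ 1.57 m/s².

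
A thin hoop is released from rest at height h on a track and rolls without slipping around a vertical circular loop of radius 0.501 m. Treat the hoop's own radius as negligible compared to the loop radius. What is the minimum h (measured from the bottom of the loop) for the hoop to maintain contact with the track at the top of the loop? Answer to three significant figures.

h_min ≈ 1.50 m

The moment of inertia is MR², giving k ≡ I/(MR²) = 1.
At the top, contact is just lost when gravity alone supplies the centripetal force: Mg = Mv_top²/r, i.e. v_top² = gr.
With ω = v/R, the kinetic energy at speed v is ½(1+k)Mv² = Mv².
Energy conservation from release (height h) to the top (height 2r): Mgh = Mg(2r) + M·gr.
Thus h_min = 2r + (1+k)r/2 = r(2 + 2/2) = 0.501 × 3 ≈ 1.50 m.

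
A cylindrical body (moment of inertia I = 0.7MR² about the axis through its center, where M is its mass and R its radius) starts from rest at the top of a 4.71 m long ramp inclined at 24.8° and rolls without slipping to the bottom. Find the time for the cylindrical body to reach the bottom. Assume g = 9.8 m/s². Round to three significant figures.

For this body I = 0.7MR², i.e. k = I/(MR²) = 0.7.
Newton's second law down the slope: Mg sinθ − f = Ma. The torque equation fR = Iα (with α = a/R) gives f = kMa.
Hence a = g sinθ/(1+k) = 9.8×sin24.8°/1.7 = 2.418 m/s².
With constant a from rest, t = √(2L/a) = √(2·4.71/2.418) ≈ 1.97 s.

t ≈ 1.97 s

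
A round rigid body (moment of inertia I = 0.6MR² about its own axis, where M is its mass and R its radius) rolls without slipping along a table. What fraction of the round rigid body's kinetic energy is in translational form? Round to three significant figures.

With I = 0.6MR², the ratio k = I/(MR²) is 0.6.
Since ω = v/R, the translational part is ½Mv² and the rotational part is ½I(v/R)² = ½kMv²; the total is ½(1+k)Mv².
The translational fraction is therefore 1/(1+k) = 1/1.6 ≈ 0.625.

fraction ≈ 0.625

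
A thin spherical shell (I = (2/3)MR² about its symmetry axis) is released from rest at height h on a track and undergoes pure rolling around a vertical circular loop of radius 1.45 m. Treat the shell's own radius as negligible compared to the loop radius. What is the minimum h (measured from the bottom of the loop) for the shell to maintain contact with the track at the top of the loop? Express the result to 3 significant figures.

Here I = (2/3)MR², so the shape factor k = I/(MR²) = 2/3.
At the top of the loop, the minimum-contact condition is Mg = Mv_top²/r, so v_top² = gr.
With ω = v/R, the kinetic energy at speed v is ½(1+k)Mv² = (5/6)Mv².
Energy conservation from release (height h) to the top (height 2r): Mgh = Mg(2r) + (5/6)M·gr.
Thus h_min = 2r + (1+k)r/2 = r(2 + 1.667/2) = 1.45 × 2.833 ≈ 4.11 m.

h_min ≈ 4.11 m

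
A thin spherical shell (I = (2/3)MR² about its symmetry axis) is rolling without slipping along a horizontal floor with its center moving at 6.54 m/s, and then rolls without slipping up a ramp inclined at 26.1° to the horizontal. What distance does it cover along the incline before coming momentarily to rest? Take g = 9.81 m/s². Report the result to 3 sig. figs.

d ≈ 8.26 m

With I = (2/3)MR², the ratio k = I/(MR²) is 2/3.
Pure rolling means v = ωR; then KE = ½Mv² + ½I(v/R)² = ½(1+k)Mv² = (5/6)Mv².
Setting this equal to Mgh gives the vertical rise h = (1+k)v₀²/(2g) = 1.667×6.54²/(2×9.81) = 3.633 m.
Along the incline, d = h/sinθ = 3.633/sin26.1° ≈ 8.26 m.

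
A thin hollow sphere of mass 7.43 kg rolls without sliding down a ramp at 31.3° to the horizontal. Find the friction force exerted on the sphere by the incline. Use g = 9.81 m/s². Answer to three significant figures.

f ≈ 15.1 N

For this body I = (2/3)MR², i.e. k = I/(MR²) = 2/3.
Newton's second law down the slope: Mg sinθ − f = Ma. The torque equation fR = Iα (with α = a/R) gives f = kMa.
Combining, a = g sinθ/(1+k) and f = kMa = kMg sinθ/(1+k).
f = (2/3) × 7.43 × 9.81 × sin31.3° / 1.667 ≈ 15.1 N.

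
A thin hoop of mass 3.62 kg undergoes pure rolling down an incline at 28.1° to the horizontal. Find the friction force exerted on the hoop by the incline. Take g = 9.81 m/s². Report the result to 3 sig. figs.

The moment of inertia is MR², giving k ≡ I/(MR²) = 1.
Along the incline Mg sinθ − f = Ma, and torque about the center fR = Iα = kMR²(a/R) gives f = kMa.
Combining, a = g sinθ/(1+k) and f = kMa = kMg sinθ/(1+k).
f = 1 × 3.62 × 9.81 × sin28.1° / 2 ≈ 8.36 N.

f ≈ 8.36 N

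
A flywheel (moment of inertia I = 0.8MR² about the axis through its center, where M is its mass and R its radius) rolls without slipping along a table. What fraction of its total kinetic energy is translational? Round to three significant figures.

The moment of inertia is 0.8MR², giving k ≡ I/(MR²) = 0.8.
With ω = v/R, KE_trans = ½Mv² and KE_rot = ½Iω² = ½kMv², so KE_total = ½(1+k)Mv².
The translational fraction is therefore 1/(1+k) = 1/1.8 ≈ 0.556.

fraction ≈ 0.556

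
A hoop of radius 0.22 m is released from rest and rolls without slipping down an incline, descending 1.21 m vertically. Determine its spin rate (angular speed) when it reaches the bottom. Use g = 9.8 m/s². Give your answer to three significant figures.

Here I = MR², so the shape factor k = I/(MR²) = 1.
Pure rolling means v = ωR; then KE = ½Mv² + ½I(v/R)² = ½(1+k)Mv² = Mv².
Energy conservation Mgh = ½(1+k)Mv² gives v = √(2gh/(1+k)) = √(2 × 9.8 × 1.21 / 2) = 3.444 m/s.
The angular speed follows from ω = v/R = 3.444/0.22 ≈ 15.7 rad/s.

ω ≈ 15.7 rad/s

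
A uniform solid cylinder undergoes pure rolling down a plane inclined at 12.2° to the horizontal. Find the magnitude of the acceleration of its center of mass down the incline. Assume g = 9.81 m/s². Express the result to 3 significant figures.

With I = (1/2)MR², the ratio k = I/(MR²) is 0.5.
Along the incline Mg sinθ − f = Ma, and torque about the center fR = Iα = kMR²(a/R) gives f = kMa.
Eliminating f: Mg sinθ = (1+k)Ma, so a = g sinθ/(1+k) = 9.81 × sin12.2° / 1.5 ≈ 1.38 m/s².

a ≈ 1.38 m/s²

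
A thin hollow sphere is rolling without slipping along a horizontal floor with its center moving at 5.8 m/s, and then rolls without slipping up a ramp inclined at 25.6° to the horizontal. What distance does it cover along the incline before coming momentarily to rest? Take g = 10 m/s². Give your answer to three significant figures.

With I = (2/3)MR², the ratio k = I/(MR²) is 2/3.
The rolling condition ω = v/R makes the rotational term ½I(v/R)² = ½kMv², so KE_total = ½(1+k)Mv² = (5/6)Mv².
Setting this equal to Mgh gives the vertical rise h = (1+k)v₀²/(2g) = 1.667×5.8²/(2×10) = 2.803 m.
Along the incline, d = h/sinθ = 2.803/sin25.6° ≈ 6.49 m.

d ≈ 6.49 m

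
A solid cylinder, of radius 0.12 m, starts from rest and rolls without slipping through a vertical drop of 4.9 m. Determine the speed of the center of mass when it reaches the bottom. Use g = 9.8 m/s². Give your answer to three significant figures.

The moment of inertia is (1/2)MR², giving k ≡ I/(MR²) = 0.5.
Pure rolling means v = ωR; then KE = ½Mv² + ½I(v/R)² = ½(1+k)Mv² = (3/4)Mv².
Energy conservation: Mgh = (3/4)Mv², so v = √(2gh/(1+k)) = √(2 × 9.8 × 4.9 / 1.5) ≈ 8.00 m/s.

v ≈ 8.00 m/s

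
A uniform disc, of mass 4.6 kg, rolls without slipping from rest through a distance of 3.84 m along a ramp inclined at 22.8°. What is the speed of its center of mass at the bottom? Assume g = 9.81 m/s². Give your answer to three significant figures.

Here I = (1/2)MR², so the shape factor k = I/(MR²) = 0.5.
Pure rolling means v = ωR; then KE = ½Mv² + ½I(v/R)² = ½(1+k)Mv² = (3/4)Mv².
The vertical drop is h = L sinθ = 3.84 × sin22.8° = 1.488 m.
Energy conservation: Mgh = (3/4)Mv², so v = √(2gh/(1+k)) = √(2 × 9.81 × 1.488 / 1.5) ≈ 4.41 m/s.

v ≈ 4.41 m/s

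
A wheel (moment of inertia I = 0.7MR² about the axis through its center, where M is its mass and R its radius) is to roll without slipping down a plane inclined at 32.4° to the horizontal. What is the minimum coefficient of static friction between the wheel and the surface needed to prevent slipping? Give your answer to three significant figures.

μ_min ≈ 0.261

With I = 0.7MR², the ratio k = I/(MR²) is 0.7.
Along the incline Mg sinθ − f = Ma, and torque about the center fR = Iα = kMR²(a/R) gives f = kMa.
These give a = g sinθ/(1+k) and the required friction f = kMg sinθ/(1+k).
With N = Mg cosθ, the no-slip condition f ≤ μN gives μ_min = f/N = k tanθ/(1+k).
μ_min = 0.7 × tan32.4° / 1.7 ≈ 0.261.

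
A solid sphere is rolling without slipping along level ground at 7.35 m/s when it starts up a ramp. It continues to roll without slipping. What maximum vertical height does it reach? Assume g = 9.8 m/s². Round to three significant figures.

Here I = (2/5)MR², so the shape factor k = I/(MR²) = 0.4.
Pure rolling means v = ωR; then KE = ½Mv² + ½I(v/R)² = ½(1+k)Mv² = (7/10)Mv².
At the top the kinetic energy is zero, so (7/10)Mv₀² = Mgh.
Thus h = (1+k)v₀²/(2g) = 1.4 × 7.35² / (2 × 9.8) ≈ 3.86 m.

h ≈ 3.86 m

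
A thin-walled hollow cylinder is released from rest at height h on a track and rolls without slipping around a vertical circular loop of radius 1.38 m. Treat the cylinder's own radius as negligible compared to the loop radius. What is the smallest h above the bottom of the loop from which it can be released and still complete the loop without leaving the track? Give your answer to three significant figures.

For this body I = MR², i.e. k = I/(MR²) = 1.
At the top, contact is just lost when gravity alone supplies the centripetal force: Mg = Mv_top²/r, i.e. v_top² = gr.
With ω = v/R, the kinetic energy at speed v is ½(1+k)Mv² = Mv².
Energy conservation from release (height h) to the top (height 2r): Mgh = Mg(2r) + M·gr.
Thus h_min = 2r + (1+k)r/2 = r(2 + 2/2) = 1.38 × 3 ≈ 4.14 m.

h_min ≈ 4.14 m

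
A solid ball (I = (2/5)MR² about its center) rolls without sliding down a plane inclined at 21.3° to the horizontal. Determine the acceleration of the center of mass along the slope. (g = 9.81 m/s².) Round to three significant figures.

a ≈ 2.55 m/s²

Here I = (2/5)MR², so the shape factor k = I/(MR²) = 0.4.
Along the incline Mg sinθ − f = Ma, and torque about the center fR = Iα = kMR²(a/R) gives f = kMa.
Eliminating f: Mg sinθ = (1+k)Ma, so a = g sinθ/(1+k) = 9.81 × sin21.3° / 1.4 ≈ 2.55 m/s².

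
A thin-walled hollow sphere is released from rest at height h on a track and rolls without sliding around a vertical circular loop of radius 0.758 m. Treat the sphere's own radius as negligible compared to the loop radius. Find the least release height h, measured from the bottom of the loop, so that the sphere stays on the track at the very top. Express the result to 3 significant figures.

h_min ≈ 2.15 m

Here I = (2/3)MR², so the shape factor k = I/(MR²) = 2/3.
At the top, contact is just lost when gravity alone supplies the centripetal force: Mg = Mv_top²/r, i.e. v_top² = gr.
With ω = v/R, the kinetic energy at speed v is ½(1+k)Mv² = (5/6)Mv².
Energy conservation from release (height h) to the top (height 2r): Mgh = Mg(2r) + (5/6)M·gr.
Thus h_min = 2r + (1+k)r/2 = r(2 + 1.667/2) = 0.758 × 2.833 ≈ 2.15 m.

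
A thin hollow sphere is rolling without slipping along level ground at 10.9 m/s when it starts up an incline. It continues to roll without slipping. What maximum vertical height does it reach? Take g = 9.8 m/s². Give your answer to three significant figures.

Here I = (2/3)MR², so the shape factor k = I/(MR²) = 2/3.
Since it rolls without slipping, ω = v/R and KE = ½Mv² + ½Iω² = ½(1+k)Mv² = (5/6)Mv².
All of this converts to potential energy at the highest point: (5/6)Mv₀² = Mgh.
Thus h = (1+k)v₀²/(2g) = 1.667 × 10.9² / (2 × 9.8) ≈ 10.1 m.

h ≈ 10.1 m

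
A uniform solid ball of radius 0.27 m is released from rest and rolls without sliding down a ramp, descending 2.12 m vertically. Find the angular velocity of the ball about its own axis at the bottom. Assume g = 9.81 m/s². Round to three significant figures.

ω ≈ 20.2 rad/s

With I = (2/5)MR², the ratio k = I/(MR²) is 0.4.
Since it rolls without slipping, ω = v/R and KE = ½Mv² + ½Iω² = ½(1+k)Mv² = (7/10)Mv².
Energy conservation Mgh = ½(1+k)Mv² gives v = √(2gh/(1+k)) = √(2 × 9.81 × 2.12 / 1.4) = 5.451 m/s.
Then ω = v/R = 5.451 / 0.27 ≈ 20.2 rad/s.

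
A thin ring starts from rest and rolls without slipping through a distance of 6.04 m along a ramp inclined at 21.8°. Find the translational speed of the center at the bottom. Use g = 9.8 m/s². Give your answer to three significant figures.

For this body I = MR², i.e. k = I/(MR²) = 1.
Rolling without slipping gives ω = v/R, so the total kinetic energy is ½Mv² + ½Iω² = ½(1+k)Mv² = Mv².
The vertical drop is h = L sinθ = 6.04 × sin21.8° = 2.243 m.
Setting Mgh = Mv² gives v = √(2gh/(1+k)) = √(2·9.8·2.243/2) ≈ 4.69 m/s.

v ≈ 4.69 m/s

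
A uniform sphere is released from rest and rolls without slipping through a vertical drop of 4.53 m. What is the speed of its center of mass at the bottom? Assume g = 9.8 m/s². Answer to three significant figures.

v ≈ 7.96 m/s

The moment of inertia is (2/5)MR², giving k ≡ I/(MR²) = 0.4.
Since it rolls without slipping, ω = v/R and KE = ½Mv² + ½Iω² = ½(1+k)Mv² = (7/10)Mv².
Setting Mgh = (7/10)Mv² gives v = √(2gh/(1+k)) = √(2·9.8·4.53/1.4) ≈ 7.96 m/s.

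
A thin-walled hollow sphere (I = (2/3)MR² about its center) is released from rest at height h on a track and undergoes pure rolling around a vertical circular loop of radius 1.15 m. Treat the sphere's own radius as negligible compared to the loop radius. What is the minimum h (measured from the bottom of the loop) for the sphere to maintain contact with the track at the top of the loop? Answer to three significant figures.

Here I = (2/3)MR², so the shape factor k = I/(MR²) = 2/3.
At the top, contact is just lost when gravity alone supplies the centripetal force: Mg = Mv_top²/r, i.e. v_top² = gr.
With ω = v/R, the kinetic energy at speed v is ½(1+k)Mv² = (5/6)Mv².
Energy conservation from release (height h) to the top (height 2r): Mgh = Mg(2r) + (5/6)M·gr.
Thus h_min = 2r + (1+k)r/2 = r(2 + 1.667/2) = 1.15 × 2.833 ≈ 3.26 m.

h_min ≈ 3.26 m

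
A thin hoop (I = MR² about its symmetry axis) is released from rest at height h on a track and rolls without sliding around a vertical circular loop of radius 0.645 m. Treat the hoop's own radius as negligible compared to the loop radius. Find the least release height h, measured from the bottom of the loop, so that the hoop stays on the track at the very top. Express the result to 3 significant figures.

h_min ≈ 1.94 m

With I = MR², the ratio k = I/(MR²) is 1.
At the top, contact is just lost when gravity alone supplies the centripetal force: Mg = Mv_top²/r, i.e. v_top² = gr.
With ω = v/R, the kinetic energy at speed v is ½(1+k)Mv² = Mv².
Energy conservation from release (height h) to the top (height 2r): Mgh = Mg(2r) + M·gr.
Thus h_min = 2r + (1+k)r/2 = r(2 + 2/2) = 0.645 × 3 ≈ 1.94 m.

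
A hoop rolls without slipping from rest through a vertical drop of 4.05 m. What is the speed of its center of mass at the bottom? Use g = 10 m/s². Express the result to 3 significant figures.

The moment of inertia is MR², giving k ≡ I/(MR²) = 1.
The rolling condition ω = v/R makes the rotational term ½I(v/R)² = ½kMv², so KE_total = ½(1+k)Mv² = Mv².
Energy conservation: Mgh = Mv², so v = √(2gh/(1+k)) = √(2 × 10 × 4.05 / 2) ≈ 6.36 m/s.

v ≈ 6.36 m/s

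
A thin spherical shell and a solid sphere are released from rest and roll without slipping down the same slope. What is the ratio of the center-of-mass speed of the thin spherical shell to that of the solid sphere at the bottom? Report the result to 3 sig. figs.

Each satisfies Mgh = ½(1+k)Mv² with k = I/(MR²), so v ∝ 1/√(1+k).
For the thin spherical shell k = 2/3; for the solid sphere k = 0.4.
v₁/v₂ = √((1+k₂)/(1+k₁)) = √(1.4/1.667) ≈ 0.917.

v_ratio ≈ 0.917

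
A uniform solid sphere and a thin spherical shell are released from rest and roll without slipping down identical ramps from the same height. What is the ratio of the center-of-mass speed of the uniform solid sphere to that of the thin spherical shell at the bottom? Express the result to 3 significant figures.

Each satisfies Mgh = ½(1+k)Mv² with k = I/(MR²), so v ∝ 1/√(1+k).
For the uniform solid sphere k = 0.4; for the thin spherical shell k = 2/3.
v₁/v₂ = √((1+k₂)/(1+k₁)) = √(1.667/1.4) ≈ 1.09.

v_ratio ≈ 1.09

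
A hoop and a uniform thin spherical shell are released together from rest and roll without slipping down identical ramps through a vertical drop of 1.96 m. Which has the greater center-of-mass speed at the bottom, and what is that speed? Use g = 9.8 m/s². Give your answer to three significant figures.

For rolling without slipping, Mgh = ½(1+k)Mv² where k = I/(MR²), so v = √(2gh/(1+k)).
Hoop: k = 1, giving v = √(2×9.8×1.96/2) = 4.383 m/s.
Uniform thin spherical shell: k = 2/3, giving v = √(2×9.8×1.96/1.667) = 4.801 m/s.
The smaller k wins: the uniform thin spherical shell, at ≈ 4.80 m/s.

the uniform thin spherical shell, at v ≈ 4.80 m/s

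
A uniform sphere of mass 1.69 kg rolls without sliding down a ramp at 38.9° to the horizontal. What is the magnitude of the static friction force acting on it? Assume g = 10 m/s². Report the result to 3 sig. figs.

With I = (2/5)MR², the ratio k = I/(MR²) is 0.4.
Translational: Mg sinθ − f = Ma. Rotational about the CM: fR = Iα = kMRa, so f = kMa.
Combining, a = g sinθ/(1+k) and f = kMa = kMg sinθ/(1+k).
f = 0.4 × 1.69 × 10 × sin38.9° / 1.4 ≈ 3.03 N.

f ≈ 3.03 N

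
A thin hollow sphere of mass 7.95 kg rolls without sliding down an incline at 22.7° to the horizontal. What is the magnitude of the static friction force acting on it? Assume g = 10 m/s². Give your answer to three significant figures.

For this body I = (2/3)MR², i.e. k = I/(MR²) = 2/3.
Along the incline Mg sinθ − f = Ma, and torque about the center fR = Iα = kMR²(a/R) gives f = kMa.
Combining, a = g sinθ/(1+k) and f = kMa = kMg sinθ/(1+k).
f = (2/3) × 7.95 × 10 × sin22.7° / 1.667 ≈ 12.3 N.

f ≈ 12.3 N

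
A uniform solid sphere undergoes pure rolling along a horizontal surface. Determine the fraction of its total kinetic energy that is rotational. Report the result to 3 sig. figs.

fraction ≈ 0.286

The moment of inertia is (2/5)MR², giving k ≡ I/(MR²) = 0.4.
With ω = v/R, KE_trans = ½Mv² and KE_rot = ½Iω² = ½kMv², so KE_total = ½(1+k)Mv².
The rotational fraction is therefore k/(1+k) = 0.4/1.4 ≈ 0.286.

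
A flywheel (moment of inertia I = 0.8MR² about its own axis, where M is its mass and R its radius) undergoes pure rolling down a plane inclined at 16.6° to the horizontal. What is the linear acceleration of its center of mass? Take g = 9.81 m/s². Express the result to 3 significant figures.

For this body I = 0.8MR², i.e. k = I/(MR²) = 0.8.
Translational: Mg sinθ − f = Ma. Rotational about the CM: fR = Iα = kMRa, so f = kMa.
Eliminating f: Mg sinθ = (1+k)Ma, so a = g sinθ/(1+k) = 9.81 × sin16.6° / 1.8 ≈ 1.56 m/s².

a ≈ 1.56 m/s²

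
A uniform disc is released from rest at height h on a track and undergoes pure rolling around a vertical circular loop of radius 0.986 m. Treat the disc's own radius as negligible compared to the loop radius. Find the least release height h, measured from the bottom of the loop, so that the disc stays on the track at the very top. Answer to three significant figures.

h_min ≈ 2.71 m

Here I = (1/2)MR², so the shape factor k = I/(MR²) = 0.5.
At the top, contact is just lost when gravity alone supplies the centripetal force: Mg = Mv_top²/r, i.e. v_top² = gr.
With ω = v/R, the kinetic energy at speed v is ½(1+k)Mv² = (3/4)Mv².
Energy conservation from release (height h) to the top (height 2r): Mgh = Mg(2r) + (3/4)M·gr.
Thus h_min = 2r + (1+k)r/2 = r(2 + 1.5/2) = 0.986 × 2.75 ≈ 2.71 m.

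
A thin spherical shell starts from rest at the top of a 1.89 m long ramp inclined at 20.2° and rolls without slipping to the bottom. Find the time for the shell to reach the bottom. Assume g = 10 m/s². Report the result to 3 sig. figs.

The moment of inertia is (2/3)MR², giving k ≡ I/(MR²) = 2/3.
Along the incline Mg sinθ − f = Ma, and torque about the center fR = Iα = kMR²(a/R) gives f = kMa.
Hence a = g sinθ/(1+k) = 10×sin20.2°/1.667 = 2.072 m/s².
Starting from rest, L = ½at², so t = √(2L/a) = √(2×1.89/2.072) ≈ 1.35 s.

t ≈ 1.35 s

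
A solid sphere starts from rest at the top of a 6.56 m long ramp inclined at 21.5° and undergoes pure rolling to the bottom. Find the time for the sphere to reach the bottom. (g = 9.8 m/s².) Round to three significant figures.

The moment of inertia is (2/5)MR², giving k ≡ I/(MR²) = 0.4.
Translational: Mg sinθ − f = Ma. Rotational about the CM: fR = Iα = kMRa, so f = kMa.
Hence a = g sinθ/(1+k) = 9.8×sin21.5°/1.4 = 2.566 m/s².
With constant a from rest, t = √(2L/a) = √(2·6.56/2.566) ≈ 2.26 s.

t ≈ 2.26 s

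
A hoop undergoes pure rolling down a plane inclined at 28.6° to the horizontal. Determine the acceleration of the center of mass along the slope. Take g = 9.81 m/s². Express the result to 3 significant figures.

a ≈ 2.35 m/s²

Here I = MR², so the shape factor k = I/(MR²) = 1.
Along the incline Mg sinθ − f = Ma, and torque about the center fR = Iα = kMR²(a/R) gives f = kMa.
Eliminating f: Mg sinθ = (1+k)Ma, so a = g sinθ/(1+k) = 9.81 × sin28.6° / 2 ≈ 2.35 m/s².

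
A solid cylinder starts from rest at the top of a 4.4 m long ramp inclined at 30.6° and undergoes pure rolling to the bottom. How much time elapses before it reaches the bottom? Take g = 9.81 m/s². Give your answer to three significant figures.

Here I = (1/2)MR², so the shape factor k = I/(MR²) = 0.5.
Translational: Mg sinθ − f = Ma. Rotational about the CM: fR = Iα = kMRa, so f = kMa.
Hence a = g sinθ/(1+k) = 9.81×sin30.6°/1.5 = 3.329 m/s².
With constant a from rest, t = √(2L/a) = √(2·4.4/3.329) ≈ 1.63 s.

t ≈ 1.63 s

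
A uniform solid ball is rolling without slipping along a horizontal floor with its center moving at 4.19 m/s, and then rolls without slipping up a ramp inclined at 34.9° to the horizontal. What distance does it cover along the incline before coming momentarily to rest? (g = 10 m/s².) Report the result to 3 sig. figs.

d ≈ 2.15 m

With I = (2/5)MR², the ratio k = I/(MR²) is 0.4.
The rolling condition ω = v/R makes the rotational term ½I(v/R)² = ½kMv², so KE_total = ½(1+k)Mv² = (7/10)Mv².
Setting this equal to Mgh gives the vertical rise h = (1+k)v₀²/(2g) = 1.4×4.19²/(2×10) = 1.229 m.
The distance along the slope is d = h/sinθ = 1.229/sin34.9° ≈ 2.15 m.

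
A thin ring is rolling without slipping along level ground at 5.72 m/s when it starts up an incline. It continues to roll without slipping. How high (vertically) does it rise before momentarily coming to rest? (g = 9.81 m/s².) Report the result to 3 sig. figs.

With I = MR², the ratio k = I/(MR²) is 1.
The rolling condition ω = v/R makes the rotational term ½I(v/R)² = ½kMv², so KE_total = ½(1+k)Mv² = Mv².
At the top the kinetic energy is zero, so Mv₀² = Mgh.
Thus h = (1+k)v₀²/(2g) = 2 × 5.72² / (2 × 9.81) ≈ 3.34 m.

h ≈ 3.34 m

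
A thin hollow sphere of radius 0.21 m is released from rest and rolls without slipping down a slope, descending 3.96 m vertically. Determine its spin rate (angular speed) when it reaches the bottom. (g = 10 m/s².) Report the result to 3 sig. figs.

The moment of inertia is (2/3)MR², giving k ≡ I/(MR²) = 2/3.
Since it rolls without slipping, ω = v/R and KE = ½Mv² + ½Iω² = ½(1+k)Mv² = (5/6)Mv².
Energy conservation Mgh = ½(1+k)Mv² gives v = √(2gh/(1+k)) = √(2 × 10 × 3.96 / 1.667) = 6.893 m/s.
The angular speed follows from ω = v/R = 6.893/0.21 ≈ 32.8 rad/s.

ω ≈ 32.8 rad/s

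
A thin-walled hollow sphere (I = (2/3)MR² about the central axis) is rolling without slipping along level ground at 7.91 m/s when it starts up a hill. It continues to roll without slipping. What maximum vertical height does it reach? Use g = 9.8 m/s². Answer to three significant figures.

For this body I = (2/3)MR², i.e. k = I/(MR²) = 2/3.
Pure rolling means v = ωR; then KE = ½Mv² + ½I(v/R)² = ½(1+k)Mv² = (5/6)Mv².
All of this converts to potential energy at the highest point: (5/6)Mv₀² = Mgh.
Thus h = (1+k)v₀²/(2g) = 1.667 × 7.91² / (2 × 9.8) ≈ 5.32 m.

h ≈ 5.32 m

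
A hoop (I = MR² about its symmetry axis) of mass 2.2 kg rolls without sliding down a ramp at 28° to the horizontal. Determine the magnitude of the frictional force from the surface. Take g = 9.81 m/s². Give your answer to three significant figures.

f ≈ 5.07 N

For this body I = MR², i.e. k = I/(MR²) = 1.
Newton's second law down the slope: Mg sinθ − f = Ma. The torque equation fR = Iα (with α = a/R) gives f = kMa.
Combining, a = g sinθ/(1+k) and f = kMa = kMg sinθ/(1+k).
f = 1 × 2.2 × 9.81 × sin28° / 2 ≈ 5.07 N.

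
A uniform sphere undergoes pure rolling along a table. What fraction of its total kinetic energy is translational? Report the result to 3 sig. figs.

With I = (2/5)MR², the ratio k = I/(MR²) is 0.4.
Since ω = v/R, the translational part is ½Mv² and the rotational part is ½I(v/R)² = ½kMv²; the total is ½(1+k)Mv².
The translational fraction is therefore 1/(1+k) = 1/1.4 ≈ 0.714.

fraction ≈ 0.714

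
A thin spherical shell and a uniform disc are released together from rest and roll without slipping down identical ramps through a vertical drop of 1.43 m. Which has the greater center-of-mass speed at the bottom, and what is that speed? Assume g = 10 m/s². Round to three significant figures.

For rolling without slipping, Mgh = ½(1+k)Mv² where k = I/(MR²), so v = √(2gh/(1+k)).
Thin spherical shell: k = 2/3, giving v = √(2×10×1.43/1.667) = 4.142 m/s.
Uniform disc: k = 0.5, giving v = √(2×10×1.43/1.5) = 4.367 m/s.
The smaller k wins: the uniform disc, at ≈ 4.37 m/s.

the uniform disc, at v ≈ 4.37 m/s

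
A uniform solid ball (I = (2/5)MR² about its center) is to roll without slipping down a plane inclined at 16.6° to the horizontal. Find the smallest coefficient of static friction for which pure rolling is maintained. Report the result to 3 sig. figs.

μ_min ≈ 0.0852

The moment of inertia is (2/5)MR², giving k ≡ I/(MR²) = 0.4.
Along the incline Mg sinθ − f = Ma, and torque about the center fR = Iα = kMR²(a/R) gives f = kMa.
These give a = g sinθ/(1+k) and the required friction f = kMg sinθ/(1+k).
The normal force is N = Mg cosθ, so μ_min = f/N = k tanθ/(1+k).
μ_min = 0.4 × tan16.6° / 1.4 ≈ 0.0852.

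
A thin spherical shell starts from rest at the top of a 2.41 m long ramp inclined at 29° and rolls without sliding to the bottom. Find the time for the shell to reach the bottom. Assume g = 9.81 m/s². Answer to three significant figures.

The moment of inertia is (2/3)MR², giving k ≡ I/(MR²) = 2/3.
Along the incline Mg sinθ − f = Ma, and torque about the center fR = Iα = kMR²(a/R) gives f = kMa.
Hence a = g sinθ/(1+k) = 9.81×sin29°/1.667 = 2.854 m/s².
Starting from rest, L = ½at², so t = √(2L/a) = √(2×2.41/2.854) ≈ 1.30 s.

t ≈ 1.30 s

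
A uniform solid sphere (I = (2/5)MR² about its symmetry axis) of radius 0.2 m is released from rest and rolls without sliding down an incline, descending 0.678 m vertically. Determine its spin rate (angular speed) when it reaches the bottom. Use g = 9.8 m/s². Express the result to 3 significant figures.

For this body I = (2/5)MR², i.e. k = I/(MR²) = 0.4.
Pure rolling means v = ωR; then KE = ½Mv² + ½I(v/R)² = ½(1+k)Mv² = (7/10)Mv².
Energy conservation Mgh = ½(1+k)Mv² gives v = √(2gh/(1+k)) = √(2 × 9.8 × 0.678 / 1.4) = 3.081 m/s.
The angular speed follows from ω = v/R = 3.081/0.2 ≈ 15.4 rad/s.

ω ≈ 15.4 rad/s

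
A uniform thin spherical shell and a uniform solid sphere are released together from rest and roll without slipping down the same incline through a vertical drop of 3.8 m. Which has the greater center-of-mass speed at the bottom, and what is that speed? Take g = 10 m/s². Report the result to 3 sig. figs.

the uniform solid sphere, at v ≈ 7.37 m/s

For rolling without slipping, Mgh = ½(1+k)Mv² where k = I/(MR²), so v = √(2gh/(1+k)).
Uniform thin spherical shell: k = 2/3, giving v = √(2×10×3.8/1.667) = 6.753 m/s.
Uniform solid sphere: k = 0.4, giving v = √(2×10×3.8/1.4) = 7.368 m/s.
The smaller k wins: the uniform solid sphere, at ≈ 7.37 m/s.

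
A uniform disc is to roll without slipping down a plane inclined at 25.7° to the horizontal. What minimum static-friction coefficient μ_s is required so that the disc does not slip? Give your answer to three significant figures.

μ_min ≈ 0.160

Here I = (1/2)MR², so the shape factor k = I/(MR²) = 0.5.
Along the incline Mg sinθ − f = Ma, and torque about the center fR = Iα = kMR²(a/R) gives f = kMa.
These give a = g sinθ/(1+k) and the required friction f = kMg sinθ/(1+k).
With N = Mg cosθ, the no-slip condition f ≤ μN gives μ_min = f/N = k tanθ/(1+k).
μ_min = 0.5 × tan25.7° / 1.5 ≈ 0.160.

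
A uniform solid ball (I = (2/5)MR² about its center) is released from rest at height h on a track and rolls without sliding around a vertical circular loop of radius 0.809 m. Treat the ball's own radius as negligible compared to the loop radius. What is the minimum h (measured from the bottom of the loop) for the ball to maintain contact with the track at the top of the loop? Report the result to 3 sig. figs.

With I = (2/5)MR², the ratio k = I/(MR²) is 0.4.
At the top of the loop, the minimum-contact condition is Mg = Mv_top²/r, so v_top² = gr.
With ω = v/R, the kinetic energy at speed v is ½(1+k)Mv² = (7/10)Mv².
Energy conservation from release (height h) to the top (height 2r): Mgh = Mg(2r) + (7/10)M·gr.
Thus h_min = 2r + (1+k)r/2 = r(2 + 1.4/2) = 0.809 × 2.7 ≈ 2.18 m.

h_min ≈ 2.18 m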